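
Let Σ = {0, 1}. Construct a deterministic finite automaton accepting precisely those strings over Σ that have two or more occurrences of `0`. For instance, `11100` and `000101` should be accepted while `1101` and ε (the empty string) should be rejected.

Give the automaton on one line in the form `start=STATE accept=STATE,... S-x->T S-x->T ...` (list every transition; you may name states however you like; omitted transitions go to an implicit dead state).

Only the number of `0`s matters, and only up to 3. Make a chain q0 → q1 → q2 → q3 advanced by each `0` (with q3 absorbing); every other symbol self-loops. The accepting set is {q2, q3}.
With 4 states:
        0   1  
>  q0   q1  q0 
   q1   q2  q1 
 * q2   q3  q2 
 * q3   q3  q3 
(> = start, * = accepting)

start=q0 accept=q2,q3 q0-0->q1 q0-1->q0 q1-0->q2 q1-1->q1 q2-0->q3 q2-1->q2 q3-0->q3 q3-1->q3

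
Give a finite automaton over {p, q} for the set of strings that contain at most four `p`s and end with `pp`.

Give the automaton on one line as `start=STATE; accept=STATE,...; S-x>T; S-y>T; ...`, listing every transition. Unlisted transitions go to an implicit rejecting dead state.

start=S0; accept=S2,S4,S7; S0-p>S1; S0-q>S0; S1-p>S2; S1-q>S3; S2-p>S4; S2-q>S5; S3-p>S6; S3-q>S3; S4-p>S7; S4-q>S8; S5-p>S9; S5-q>S5; S6-p>S4; S6-q>S5; S7-p>S10; S7-q>S11; S8-p>S12; S8-q>S8; S9-p>S7; S9-q>S8; S10-p>S10; S10-q>S13; S11-p>S14; S11-q>S11; S12-p>S10; S12-q>S11; S13-p>S14; S13-q>S13; S14-p>S10; S14-q>S13

Run two small machines in parallel and take their product. The first has 6 states tracking the count of `p`s, saturating at 5; the second has 3 states tracking how much of the suffix `pp` has currently been matched. A product state is a pair (one from each), accepting exactly when both do.
With 15 states:
          p    q  
>  S0     S1   S0 
   S1     S2   S3 
 * S2     S4   S5 
   S3     S6   S3 
 * S4     S7   S8 
   S5     S9   S5 
   S6     S4   S5 
 * S7    S10  S11 
   S8    S12   S8 
   S9     S7   S8 
   S10   S10  S13 
   S11   S14  S11 
   S12   S10  S11 
   S13   S14  S13 
   S14   S10  S13 
(> = start, * = accepting)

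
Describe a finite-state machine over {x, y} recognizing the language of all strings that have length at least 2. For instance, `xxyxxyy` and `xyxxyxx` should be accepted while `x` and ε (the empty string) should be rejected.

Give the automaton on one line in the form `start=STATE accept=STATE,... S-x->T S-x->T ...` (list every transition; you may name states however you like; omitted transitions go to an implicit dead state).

We only need to distinguish lengths 0, 1, …, 2, and '>2'. Chain S0 → S1 → S2 → S3 on every symbol, with S3 looping. Accepting states: {S2, S3}.
        x   y  
>  S0   S1  S1 
   S1   S2  S2 
 * S2   S3  S3 
 * S3   S3  S3 
(> = start, * = accepting)

start=S0 accept=S2,S3 S0-x->S1 S0-y->S1 S1-x->S2 S1-y->S2 S2-x->S3 S2-y->S3 S3-x->S3 S3-y->S3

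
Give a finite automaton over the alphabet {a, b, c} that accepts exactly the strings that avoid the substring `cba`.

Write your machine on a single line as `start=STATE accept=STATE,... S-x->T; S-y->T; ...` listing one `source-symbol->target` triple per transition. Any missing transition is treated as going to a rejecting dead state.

This is the complement of 'contains `cba`'. Use the same substring-matching states — q0 through q3 holding how much of `cba` has just been matched — but flip the accepting set: everything except the trap q3 accepts.
4 states suffice.
        a   b   c  
>* q0   q0  q0  q1 
 * q1   q0  q2  q1 
 * q2   q3  q0  q1 
   q3   q3  q3  q3 
(> = start, * = accepting)

start=q0; accept=q0,q1,q2; q0-a->q0; q0-b->q0; q0-c->q1; q1-a->q0; q1-b->q2; q1-c->q1; q2-a->q3; q2-b->q0; q2-c->q1; q3-a->q3; q3-b->q3; q3-c->q3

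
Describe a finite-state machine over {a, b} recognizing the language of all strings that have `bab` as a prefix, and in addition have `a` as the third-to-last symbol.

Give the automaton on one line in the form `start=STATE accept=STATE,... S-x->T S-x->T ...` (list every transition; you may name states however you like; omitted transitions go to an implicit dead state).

start=s0 accept=s5,s6,s10,s11 s0-a->s1 s0-b->s2 s1-a->s1 s1-b->s1 s2-a->s3 s2-b->s1 s3-a->s1 s3-b->s4 s4-a->s5 s4-b->s6 s5-a->s7 s5-b->s4 s6-a->s8 s6-b->s9 s7-a->s10 s7-b->s11 s8-a->s7 s8-b->s4 s9-a->s8 s9-b->s9 s10-a->s10 s10-b->s11 s11-a->s5 s11-b->s6

Run two small machines in parallel and take their product. One (5 states) tracks whether the input so far still matches the prefix `bab`; the other (15 states) tracks the last 3 symbols read. Each combined state is a pair, one component from each; accept when both components accept. After merging equivalent states the machine shrinks.
12 states suffice.
          a    b  
>  s0     s1   s2 
   s1     s1   s1 
   s2     s3   s1 
   s3     s1   s4 
   s4     s5   s6 
 * s5     s7   s4 
 * s6     s8   s9 
   s7    s10  s11 
   s8     s7   s4 
   s9     s8   s9 
 * s10   s10  s11 
 * s11    s5   s6 
(> = start, * = accepting)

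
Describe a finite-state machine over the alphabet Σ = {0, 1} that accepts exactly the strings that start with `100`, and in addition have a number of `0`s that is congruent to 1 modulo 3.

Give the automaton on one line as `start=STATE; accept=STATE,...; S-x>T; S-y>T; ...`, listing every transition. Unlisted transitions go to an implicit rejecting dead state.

Handle the two conditions separately and then intersect. The first has 5 states tracking whether the input so far still matches the prefix `100`; the second has 3 states tracking the count of `0`s modulo 3. A product state is a pair (one from each), accepting exactly when both do.
With 9 states:
        0   1  
>  q0   q1  q2 
   q1   q3  q1 
   q2   q4  q5 
   q3   q5  q3 
   q4   q6  q1 
   q5   q1  q5 
   q6   q7  q6 
   q7   q8  q7 
 * q8   q6  q8 
(> = start, * = accepting)

start=q0; accept=q8; q0-0>q1; q0-1>q2; q1-0>q3; q1-1>q1; q2-0>q4; q2-1>q5; q3-0>q5; q3-1>q3; q4-0>q6; q4-1>q1; q5-0>q1; q5-1>q5; q6-0>q7; q6-1>q6; q7-0>q8; q7-1>q7; q8-0>q6; q8-1>q8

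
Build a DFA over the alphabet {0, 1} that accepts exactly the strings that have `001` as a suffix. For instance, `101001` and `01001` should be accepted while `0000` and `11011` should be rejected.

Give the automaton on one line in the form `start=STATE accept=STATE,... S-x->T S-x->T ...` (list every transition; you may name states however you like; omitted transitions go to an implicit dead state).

start=q0 accept=q3 q0-0->q1 q0-1->q0 q1-0->q2 q1-1->q0 q2-0->q2 q2-1->q3 q3-0->q1 q3-1->q0

Let each state record the length of the longest suffix of the input read so far that is also a prefix of `001`. q1 means the last symbol is `0`; q2 means the last 2 symbols are `00`; q3 means the last 3 symbols are `001`. Accept only at q3, where the string currently ends in `001`.
A 4-state machine:
        0   1  
>  q0   q1  q0 
   q1   q2  q0 
   q2   q2  q3 
 * q3   q1  q0 
(> = start, * = accepting)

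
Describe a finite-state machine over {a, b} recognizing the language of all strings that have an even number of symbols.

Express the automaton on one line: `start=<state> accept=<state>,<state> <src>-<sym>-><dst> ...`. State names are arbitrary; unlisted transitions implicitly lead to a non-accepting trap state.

Only the length mod 2 matters, so use a 2-cycle: from any state, every input symbol moves to the next state, wrapping q1 back to q0. Mark q0 accepting.
2 states suffice.
        a   b  
>* q0   q1  q1 
   q1   q0  q0 
(> = start, * = accepting)

start=q0 accept=q0 q0-a->q1 q0-b->q1 q1-a->q0 q1-b->q0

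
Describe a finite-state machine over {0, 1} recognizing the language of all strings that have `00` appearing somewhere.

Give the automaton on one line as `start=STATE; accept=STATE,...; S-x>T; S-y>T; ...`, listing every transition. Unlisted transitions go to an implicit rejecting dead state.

start=q0; accept=q2; q0-0>q1; q0-1>q0; q1-0>q2; q1-1>q0; q2-0>q2; q2-1>q2

States q0..q1 record the length of the longest prefix of `00` that matches the current input suffix. Reaching q2 means `00` has been seen, and we stay there forever. Accept from q2.
3 states suffice.
        0   1  
>  q0   q1  q0 
   q1   q2  q0 
 * q2   q2  q2 
(> = start, * = accepting)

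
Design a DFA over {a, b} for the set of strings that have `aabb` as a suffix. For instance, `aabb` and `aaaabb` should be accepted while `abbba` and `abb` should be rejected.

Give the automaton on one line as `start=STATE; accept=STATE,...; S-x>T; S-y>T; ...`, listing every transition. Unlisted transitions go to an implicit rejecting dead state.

start=s0; accept=s4; s0-a>s1; s0-b>s0; s1-a>s2; s1-b>s0; s2-a>s2; s2-b>s3; s3-a>s1; s3-b>s4; s4-a>s1; s4-b>s0

Remember how much of `aabb` the current input suffix matches. State s0 means no match yet; s1 means the last symbol is `a`; s2 means the last 2 symbols are `aa`; s3 means the last 3 symbols are `aab`; s4 means the last 4 symbols are `aabb`. Only s4 accepts. On a mismatch, fall back to the longest proper suffix that is still a prefix of `aabb`.
5 states suffice.
        a   b  
>  s0   s1  s0 
   s1   s2  s0 
   s2   s2  s3 
   s3   s1  s4 
 * s4   s1  s0 
(> = start, * = accepting)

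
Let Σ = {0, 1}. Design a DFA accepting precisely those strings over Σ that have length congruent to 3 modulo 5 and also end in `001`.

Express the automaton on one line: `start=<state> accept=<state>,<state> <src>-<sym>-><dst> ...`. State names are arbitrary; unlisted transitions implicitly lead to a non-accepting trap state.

start=S0 accept=S6 S0-0->S1 S0-1->S2 S1-0->S3 S1-1->S4 S2-0->S4 S2-1->S4 S3-0->S5 S3-1->S6 S4-0->S5 S4-1->S5 S5-0->S7 S5-1->S7 S6-0->S7 S6-1->S7 S7-0->S0 S7-1->S0

Handle the two conditions separately and then intersect. One (5 states) tracks the input length modulo 5; the other (4 states) tracks how much of the suffix `001` has currently been matched. Each combined state is a pair, one component from each; accept when both components accept. After merging equivalent states the machine shrinks.
8 states suffice.
        0   1  
>  S0   S1  S2 
   S1   S3  S4 
   S2   S4  S4 
   S3   S5  S6 
   S4   S5  S5 
   S5   S7  S7 
 * S6   S7  S7 
   S7   S0  S0 
(> = start, * = accepting)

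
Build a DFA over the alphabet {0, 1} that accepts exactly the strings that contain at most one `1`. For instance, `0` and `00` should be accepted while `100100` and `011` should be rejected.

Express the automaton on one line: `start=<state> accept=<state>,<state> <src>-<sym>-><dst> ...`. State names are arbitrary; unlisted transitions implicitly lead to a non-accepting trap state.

start=A accept=A,B A-0->A A-1->B B-0->B B-1->C C-0->C C-1->C

Count `1`s, saturating at 2: state A means no `1` yet, B means one `1` seen, C means more than one. Each `1` increments (capped at C); other symbols loop. Accept from {A, B}.
A 3-state machine:
       0  1 
>* A   A  B 
 * B   B  C 
   C   C  C 
(> = start, * = accepting)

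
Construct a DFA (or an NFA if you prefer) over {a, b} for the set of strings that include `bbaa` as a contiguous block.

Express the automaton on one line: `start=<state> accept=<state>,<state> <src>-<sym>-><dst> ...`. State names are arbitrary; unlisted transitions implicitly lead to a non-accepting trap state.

Track how much of `bbaa` has been matched so far: state S0 is no progress, S4 is the absorbing accept state reached once `bbaa` has occurred. Intermediate states record partial matches; on a mismatch, fall back to the longest reusable overlap.
5 states suffice.
        a   b  
>  S0   S0  S1 
   S1   S0  S2 
   S2   S3  S2 
   S3   S4  S1 
 * S4   S4  S4 
(> = start, * = accepting)

start=S0 accept=S4 S0-a->S0 S0-b->S1 S1-a->S0 S1-b->S2 S2-a->S3 S2-b->S2 S3-a->S4 S3-b->S1 S4-a->S4 S4-b->S4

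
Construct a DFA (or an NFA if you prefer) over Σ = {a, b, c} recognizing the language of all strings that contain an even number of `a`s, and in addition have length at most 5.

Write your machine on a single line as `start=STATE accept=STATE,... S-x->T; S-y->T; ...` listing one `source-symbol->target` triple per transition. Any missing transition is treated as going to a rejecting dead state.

start=s0; accept=s0,s2,s3,s6,s7,s10; s0-a->s1; s0-b->s2; s0-c->s2; s1-a->s3; s1-b->s4; s1-c->s4; s2-a->s4; s2-b->s3; s2-c->s3; s3-a->s5; s3-b->s6; s3-c->s6; s4-a->s6; s4-b->s5; s4-c->s5; s5-a->s7; s5-b->s8; s5-c->s8; s6-a->s8; s6-b->s7; s6-c->s7; s7-a->s9; s7-b->s10; s7-c->s10; s8-a->s10; s8-b->s9; s8-c->s9; s9-a->s9; s9-b->s9; s9-c->s9; s10-a->s9; s10-b->s9; s10-c->s9

Handle the two conditions separately and then intersect. One (2 states) tracks the count of `a`s modulo 2; the other (7 states) tracks the input length, saturating at 6. Each combined state is a pair, one component from each; accept when both components accept. Minimizing collapses redundant product states.
          a    b    c  
>* s0     s1   s2   s2 
   s1     s3   s4   s4 
 * s2     s4   s3   s3 
 * s3     s5   s6   s6 
   s4     s6   s5   s5 
   s5     s7   s8   s8 
 * s6     s8   s7   s7 
 * s7     s9  s10  s10 
   s8    s10   s9   s9 
   s9     s9   s9   s9 
 * s10    s9   s9   s9 
(> = start, * = accepting)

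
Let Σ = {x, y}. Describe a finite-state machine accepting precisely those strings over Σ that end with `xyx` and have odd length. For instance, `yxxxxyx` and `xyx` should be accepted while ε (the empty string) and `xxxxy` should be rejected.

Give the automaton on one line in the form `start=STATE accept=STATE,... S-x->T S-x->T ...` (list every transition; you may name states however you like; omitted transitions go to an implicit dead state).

Run two small machines in parallel and take their product. One (4 states) tracks how much of the suffix `xyx` has currently been matched; the other (2 states) tracks the input length modulo 2. Each combined state is a pair, one component from each; accept when both components accept.
With 8 states:
       x  y 
>  A   B  C 
   B   D  E 
   C   D  A 
   D   B  F 
   E   G  C 
   F   H  A 
 * G   D  E 
   H   B  F 
(> = start, * = accepting)

start=A accept=G A-x->B A-y->C B-x->D B-y->E C-x->D C-y->A D-x->B D-y->F E-x->G E-y->C F-x->H F-y->A G-x->D G-y->E H-x->B H-y->F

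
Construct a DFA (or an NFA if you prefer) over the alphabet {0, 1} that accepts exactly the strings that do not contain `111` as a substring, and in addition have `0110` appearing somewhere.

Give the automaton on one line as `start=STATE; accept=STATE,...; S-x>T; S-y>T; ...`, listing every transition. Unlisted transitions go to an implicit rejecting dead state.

Handle the two conditions separately and then intersect. The first has 4 states tracking partial matches of the forbidden pattern `111`; the second has 5 states tracking whether and how much of `0110` has been seen. A product state is a pair (one from each), accepting exactly when both do.
14 states suffice.
       0  1 
>  A   B  C 
   B   B  D 
   C   B  E 
   D   B  F 
   E   B  G 
   F   H  G 
   G   I  G 
 * H   H  J 
   I   I  K 
 * J   H  L 
   K   I  M 
 * L   H  N 
   M   N  G 
   N   N  N 
(> = start, * = accepting)

start=A; accept=H,J,L; A-0>B; A-1>C; B-0>B; B-1>D; C-0>B; C-1>E; D-0>B; D-1>F; E-0>B; E-1>G; F-0>H; F-1>G; G-0>I; G-1>G; H-0>H; H-1>J; I-0>I; I-1>K; J-0>H; J-1>L; K-0>I; K-1>M; L-0>H; L-1>N; M-0>N; M-1>G; N-0>N; N-1>N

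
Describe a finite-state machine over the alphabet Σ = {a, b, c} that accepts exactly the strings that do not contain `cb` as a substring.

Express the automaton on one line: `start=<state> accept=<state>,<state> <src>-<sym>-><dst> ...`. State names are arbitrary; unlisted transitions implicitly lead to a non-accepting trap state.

This is the complement of 'contains `cb`'. Use the same substring-matching states — s0 through s2 holding how much of `cb` has just been matched — but flip the accepting set: everything except the trap s2 accepts.
A 3-state machine:
        a   b   c  
>* s0   s0  s0  s1 
 * s1   s0  s2  s1 
   s2   s2  s2  s2 
(> = start, * = accepting)

start=s0 accept=s0,s1 s0-a->s0 s0-b->s0 s0-c->s1 s1-a->s0 s1-b->s2 s1-c->s1 s2-a->s2 s2-b->s2 s2-c->s2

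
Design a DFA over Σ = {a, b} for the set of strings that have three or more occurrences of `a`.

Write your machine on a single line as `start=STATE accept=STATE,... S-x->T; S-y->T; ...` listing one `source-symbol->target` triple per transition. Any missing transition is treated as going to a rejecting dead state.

Count `a`s, saturating at 4: states s0 through s3 mean 0 through 3 `a`s seen; s4 means more than 3. Each `a` increments (capped at s4); other symbols loop. Accept from {s3, s4}.
5 states suffice.
        a   b  
>  s0   s1  s0 
   s1   s2  s1 
   s2   s3  s2 
 * s3   s4  s3 
 * s4   s4  s4 
(> = start, * = accepting)

start=s0; accept=s3,s4; s0-a->s1; s0-b->s0; s1-a->s2; s1-b->s1; s2-a->s3; s2-b->s2; s3-a->s4; s3-b->s3; s4-a->s4; s4-b->s4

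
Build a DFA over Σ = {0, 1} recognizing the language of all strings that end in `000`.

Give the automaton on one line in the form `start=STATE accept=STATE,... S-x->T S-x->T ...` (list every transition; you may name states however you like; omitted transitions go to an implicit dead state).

start=s0 accept=s3 s0-0->s1 s0-1->s0 s1-0->s2 s1-1->s0 s2-0->s3 s2-1->s0 s3-0->s3 s3-1->s0

Remember how much of `000` the current input suffix matches. State s0 means no match yet; s1 means the last symbol is `0`; s2 means the last 2 symbols are `00`; s3 means the last 3 symbols are `000`. Only s3 accepts. On a mismatch, fall back to the longest proper suffix that is still a prefix of `000`.
A 4-state machine:
        0   1  
>  s0   s1  s0 
   s1   s2  s0 
   s2   s3  s0 
 * s3   s3  s0 
(> = start, * = accepting)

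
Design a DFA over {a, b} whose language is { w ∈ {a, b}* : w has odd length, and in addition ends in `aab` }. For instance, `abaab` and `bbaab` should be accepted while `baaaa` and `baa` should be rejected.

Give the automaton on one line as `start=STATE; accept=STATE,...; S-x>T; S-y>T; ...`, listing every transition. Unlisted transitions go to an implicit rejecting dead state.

start=S0; accept=S6; S0-a>S1; S0-b>S2; S1-a>S3; S1-b>S0; S2-a>S4; S2-b>S0; S3-a>S5; S3-b>S6; S4-a>S5; S4-b>S2; S5-a>S3; S5-b>S7; S6-a>S4; S6-b>S0; S7-a>S1; S7-b>S2

Run two small machines in parallel and take their product. One (2 states) tracks the input length modulo 2; the other (4 states) tracks how much of the suffix `aab` has currently been matched. Each combined state is a pair, one component from each; accept when both components accept.
An 8-state machine:
        a   b  
>  S0   S1  S2 
   S1   S3  S0 
   S2   S4  S0 
   S3   S5  S6 
   S4   S5  S2 
   S5   S3  S7 
 * S6   S4  S0 
   S7   S1  S2 
(> = start, * = accepting)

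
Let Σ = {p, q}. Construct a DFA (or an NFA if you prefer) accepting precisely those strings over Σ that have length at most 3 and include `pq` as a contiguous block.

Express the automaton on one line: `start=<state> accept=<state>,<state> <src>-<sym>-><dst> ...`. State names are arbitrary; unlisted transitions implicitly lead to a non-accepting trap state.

Build one automaton per condition and run them in lockstep. One (5 states) tracks the input length, saturating at 4; the other (3 states) tracks whether and how much of `pq` has been seen. Each combined state is a pair, one component from each; accept when both components accept.
A 12-state machine:
       p  q 
>  A   B  C 
   B   D  E 
   C   D  F 
   D   G  H 
 * E   H  H 
   F   G  I 
   G   J  K 
 * H   K  K 
   I   J  L 
   J   J  K 
   K   K  K 
   L   J  L 
(> = start, * = accepting)

start=A accept=E,H A-p->B A-q->C B-p->D B-q->E C-p->D C-q->F D-p->G D-q->H E-p->H E-q->H F-p->G F-q->I G-p->J G-q->K H-p->K H-q->K I-p->J I-q->L J-p->J J-q->K K-p->K K-q->K L-p->J L-q->L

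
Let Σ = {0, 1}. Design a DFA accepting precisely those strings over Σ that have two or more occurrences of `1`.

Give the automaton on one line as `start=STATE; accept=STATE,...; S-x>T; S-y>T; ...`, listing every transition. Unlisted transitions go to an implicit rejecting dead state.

Only the number of `1`s matters, and only up to 3. Make a chain q0 → q1 → q2 → q3 advanced by each `1` (with q3 absorbing); every other symbol self-loops. The accepting set is {q2, q3}.
A 4-state machine:
        0   1  
>  q0   q0  q1 
   q1   q1  q2 
 * q2   q2  q3 
 * q3   q3  q3 
(> = start, * = accepting)

start=q0; accept=q2,q3; q0-0>q0; q0-1>q1; q1-0>q1; q1-1>q2; q2-0>q2; q2-1>q3; q3-0>q3; q3-1>q3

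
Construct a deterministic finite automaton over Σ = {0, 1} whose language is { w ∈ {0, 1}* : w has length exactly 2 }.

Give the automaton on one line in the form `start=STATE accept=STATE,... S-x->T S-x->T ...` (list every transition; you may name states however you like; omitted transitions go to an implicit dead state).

start=s0 accept=s2 s0-0->s1 s0-1->s1 s1-0->s2 s1-1->s2 s2-0->s3 s2-1->s3 s3-0->s3 s3-1->s3

We only need to distinguish lengths 0, 1, …, 2, and '>2'. Chain s0 → s1 → s2 → s3 on every symbol, with s3 looping. Accepting states: {s2}.
With 4 states:
        0   1  
>  s0   s1  s1 
   s1   s2  s2 
 * s2   s3  s3 
   s3   s3  s3 
(> = start, * = accepting)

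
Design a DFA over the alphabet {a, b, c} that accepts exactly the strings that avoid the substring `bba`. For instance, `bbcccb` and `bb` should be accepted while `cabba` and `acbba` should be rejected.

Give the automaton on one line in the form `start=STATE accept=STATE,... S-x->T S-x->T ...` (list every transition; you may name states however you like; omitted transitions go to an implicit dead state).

Track partial matches of the forbidden pattern `bba`. State q3 is a dead state reached once `bba` has occurred; every other state accepts. q0 means no part of `bba` is currently matched.
With 4 states:
        a   b   c  
>* q0   q0  q1  q0 
 * q1   q0  q2  q0 
 * q2   q3  q2  q0 
   q3   q3  q3  q3 
(> = start, * = accepting)

start=q0 accept=q0,q1,q2 q0-a->q0 q0-b->q1 q0-c->q0 q1-a->q0 q1-b->q2 q1-c->q0 q2-a->q3 q2-b->q2 q2-c->q0 q3-a->q3 q3-b->q3 q3-c->q3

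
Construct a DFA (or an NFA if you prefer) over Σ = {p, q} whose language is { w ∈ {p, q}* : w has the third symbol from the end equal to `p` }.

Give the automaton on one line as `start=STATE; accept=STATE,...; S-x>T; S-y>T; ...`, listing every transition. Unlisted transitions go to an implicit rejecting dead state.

Because acceptance depends on a position counted from the end, the machine has to buffer the most recent 3 symbols. Make each state the string of the last up-to-3 symbols read; on input `x` shift the window left and append `x`. Accept when the buffered window has length 3 and begins with `p`.
15 states suffice.
          p    q  
>  s0     s1   s2 
   s1     s3   s4 
   s2     s5   s6 
   s3     s7   s8 
   s4     s9  s10 
   s5    s11  s12 
   s6    s13  s14 
 * s7     s7   s8 
 * s8     s9  s10 
 * s9    s11  s12 
 * s10   s13  s14 
   s11    s7   s8 
   s12    s9  s10 
   s13   s11  s12 
   s14   s13  s14 
(> = start, * = accepting)

start=s0; accept=s7,s8,s9,s10; s0-p>s1; s0-q>s2; s1-p>s3; s1-q>s4; s2-p>s5; s2-q>s6; s3-p>s7; s3-q>s8; s4-p>s9; s4-q>s10; s5-p>s11; s5-q>s12; s6-p>s13; s6-q>s14; s7-p>s7; s7-q>s8; s8-p>s9; s8-q>s10; s9-p>s11; s9-q>s12; s10-p>s13; s10-q>s14; s11-p>s7; s11-q>s8; s12-p>s9; s12-q>s10; s13-p>s11; s13-q>s12; s14-p>s13; s14-q>s14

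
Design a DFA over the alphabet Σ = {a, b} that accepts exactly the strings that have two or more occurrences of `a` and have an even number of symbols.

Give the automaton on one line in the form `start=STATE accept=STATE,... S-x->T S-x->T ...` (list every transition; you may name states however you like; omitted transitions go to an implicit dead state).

Build one automaton per condition and run them in lockstep. The first has 4 states tracking the count of `a`s, saturating at 3; the second has 2 states tracking the input length modulo 2. A product state is a pair (one from each), accepting exactly when both do. Minimizing collapses redundant product states.
With 6 states:
        a   b  
>  S0   S1  S2 
   S1   S3  S4 
   S2   S4  S0 
 * S3   S5  S5 
   S4   S5  S1 
   S5   S3  S3 
(> = start, * = accepting)

start=S0 accept=S3 S0-a->S1 S0-b->S2 S1-a->S3 S1-b->S4 S2-a->S4 S2-b->S0 S3-a->S5 S3-b->S5 S4-a->S5 S4-b->S1 S5-a->S3 S5-b->S3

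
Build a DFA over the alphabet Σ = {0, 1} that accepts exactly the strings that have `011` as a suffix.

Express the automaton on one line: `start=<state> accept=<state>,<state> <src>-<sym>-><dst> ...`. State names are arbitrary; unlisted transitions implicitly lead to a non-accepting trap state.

Remember how much of `011` the current input suffix matches. State A means no match yet; B means the last symbol is `0`; C means the last 2 symbols are `01`; D means the last 3 symbols are `011`. Only D accepts. On a mismatch, fall back to the longest proper suffix that is still a prefix of `011`.
       0  1 
>  A   B  A 
   B   B  C 
   C   B  D 
 * D   B  A 
(> = start, * = accepting)

start=A accept=D A-0->B A-1->A B-0->B B-1->C C-0->B C-1->D D-0->B D-1->A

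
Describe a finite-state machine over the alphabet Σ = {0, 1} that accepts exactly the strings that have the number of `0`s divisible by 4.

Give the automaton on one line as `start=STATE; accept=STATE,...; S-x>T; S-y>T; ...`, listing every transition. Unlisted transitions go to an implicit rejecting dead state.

Keep the running count of `0`s modulo 4: each `0` advances along the cycle A → B → C → D → A while other symbols loop. Accept at A.
A 4-state machine:
       0  1 
>* A   B  A 
   B   C  B 
   C   D  C 
   D   A  D 
(> = start, * = accepting)

start=A; accept=A; A-0>B; A-1>A; B-0>C; B-1>B; C-0>D; C-1>C; D-0>A; D-1>D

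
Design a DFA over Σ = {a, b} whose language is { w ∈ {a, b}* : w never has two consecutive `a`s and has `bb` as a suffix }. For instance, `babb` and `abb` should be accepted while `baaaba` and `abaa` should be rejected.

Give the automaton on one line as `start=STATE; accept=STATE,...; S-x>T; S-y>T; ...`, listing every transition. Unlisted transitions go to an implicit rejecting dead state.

start=q0; accept=q4; q0-a>q1; q0-b>q2; q1-a>q3; q1-b>q2; q2-a>q1; q2-b>q4; q3-a>q3; q3-b>q5; q4-a>q1; q4-b>q4; q5-a>q3; q5-b>q6; q6-a>q3; q6-b>q6

Handle the two conditions separately and then intersect. The first has 3 states tracking partial matches of the forbidden pattern `aa`; the second has 3 states tracking how much of the suffix `bb` has currently been matched. A product state is a pair (one from each), accepting exactly when both do.
7 states suffice.
        a   b  
>  q0   q1  q2 
   q1   q3  q2 
   q2   q1  q4 
   q3   q3  q5 
 * q4   q1  q4 
   q5   q3  q6 
   q6   q3  q6 
(> = start, * = accepting)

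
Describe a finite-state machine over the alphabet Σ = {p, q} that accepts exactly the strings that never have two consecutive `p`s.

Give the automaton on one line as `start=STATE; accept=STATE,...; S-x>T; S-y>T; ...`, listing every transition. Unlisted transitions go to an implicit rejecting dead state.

start=s0; accept=s0,s1; s0-p>s1; s0-q>s0; s1-p>s2; s1-q>s0; s2-p>s2; s2-q>s2

This is the complement of 'contains `pp`'. Use the same substring-matching states — s0 through s2 holding how much of `pp` has just been matched — but flip the accepting set: everything except the trap s2 accepts.
        p   q  
>* s0   s1  s0 
 * s1   s2  s0 
   s2   s2  s2 
(> = start, * = accepting)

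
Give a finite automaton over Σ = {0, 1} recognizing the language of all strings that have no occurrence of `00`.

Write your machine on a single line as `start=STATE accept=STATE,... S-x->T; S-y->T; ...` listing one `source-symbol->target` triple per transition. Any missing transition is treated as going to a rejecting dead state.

start=S0; accept=S0,S1; S0-0->S1; S0-1->S0; S1-0->S2; S1-1->S0; S2-0->S2; S2-1->S2

This is the complement of 'contains `00`'. Use the same substring-matching states — S0 through S2 holding how much of `00` has just been matched — but flip the accepting set: everything except the trap S2 accepts.
With 3 states:
        0   1  
>* S0   S1  S0 
 * S1   S2  S0 
   S2   S2  S2 
(> = start, * = accepting)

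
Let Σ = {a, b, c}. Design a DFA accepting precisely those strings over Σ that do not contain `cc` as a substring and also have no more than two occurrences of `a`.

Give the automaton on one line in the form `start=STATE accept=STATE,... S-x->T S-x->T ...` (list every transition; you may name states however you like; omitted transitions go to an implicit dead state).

Handle the two conditions separately and then intersect. The first has 3 states tracking partial matches of the forbidden pattern `cc`; the second has 4 states tracking the count of `a`s, saturating at 3. A product state is a pair (one from each), accepting exactly when both do.
          a    b    c  
>* s0     s1   s0   s2 
 * s1     s3   s1   s4 
 * s2     s1   s0   s5 
 * s3     s6   s3   s7 
 * s4     s3   s1   s8 
   s5     s8   s5   s5 
   s6     s6   s6   s9 
 * s7     s6   s3  s10 
   s8    s10   s8   s8 
   s9     s6   s6  s11 
   s10   s11  s10  s10 
   s11   s11  s11  s11 
(> = start, * = accepting)

start=s0 accept=s0,s1,s2,s3,s4,s7 s0-a->s1 s0-b->s0 s0-c->s2 s1-a->s3 s1-b->s1 s1-c->s4 s2-a->s1 s2-b->s0 s2-c->s5 s3-a->s6 s3-b->s3 s3-c->s7 s4-a->s3 s4-b->s1 s4-c->s8 s5-a->s8 s5-b->s5 s5-c->s5 s6-a->s6 s6-b->s6 s6-c->s9 s7-a->s6 s7-b->s3 s7-c->s10 s8-a->s10 s8-b->s8 s8-c->s8 s9-a->s6 s9-b->s6 s9-c->s11 s10-a->s11 s10-b->s10 s10-c->s10 s11-a->s11 s11-b->s11 s11-c->s11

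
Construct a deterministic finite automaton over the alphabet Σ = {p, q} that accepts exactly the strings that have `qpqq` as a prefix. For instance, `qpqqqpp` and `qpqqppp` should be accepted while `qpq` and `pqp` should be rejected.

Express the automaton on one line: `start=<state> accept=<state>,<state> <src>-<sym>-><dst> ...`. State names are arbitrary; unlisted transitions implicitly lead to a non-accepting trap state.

Check the first 4 symbols one by one: A through D record how many have matched `qpqq` so far; any wrong symbol goes to the dead state F. After all 4 match we enter the accepting sink E.
       p  q 
>  A   F  B 
   B   C  F 
   C   F  D 
   D   F  E 
 * E   E  E 
   F   F  F 
(> = start, * = accepting)

start=A accept=E A-p->F A-q->B B-p->C B-q->F C-p->F C-q->D D-p->F D-q->E E-p->E E-q->E F-p->F F-q->F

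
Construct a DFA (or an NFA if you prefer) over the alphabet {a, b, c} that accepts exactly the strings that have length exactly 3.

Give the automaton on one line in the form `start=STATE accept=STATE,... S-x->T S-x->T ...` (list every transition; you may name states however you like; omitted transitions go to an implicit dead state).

Count input length up to 4: every symbol moves from S0 toward S4, which means 'more than 3' and absorbs. Accept from {S3}.
A 5-state machine:
        a   b   c  
>  S0   S1  S1  S1 
   S1   S2  S2  S2 
   S2   S3  S3  S3 
 * S3   S4  S4  S4 
   S4   S4  S4  S4 
(> = start, * = accepting)

start=S0 accept=S3 S0-a->S1 S0-b->S1 S0-c->S1 S1-a->S2 S1-b->S2 S1-c->S2 S2-a->S3 S2-b->S3 S2-c->S3 S3-a->S4 S3-b->S4 S3-c->S4 S4-a->S4 S4-b->S4 S4-c->S4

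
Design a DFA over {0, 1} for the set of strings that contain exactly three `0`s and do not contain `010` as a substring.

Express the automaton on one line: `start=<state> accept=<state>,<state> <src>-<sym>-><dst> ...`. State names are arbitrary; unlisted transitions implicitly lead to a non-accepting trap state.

Handle the two conditions separately and then intersect. One (5 states) tracks the count of `0`s, saturating at 4; the other (4 states) tracks partial matches of the forbidden pattern `010`. Each combined state is a pair, one component from each; accept when both components accept. Minimizing collapses redundant product states.
With 9 states:
       0  1 
>  A   B  A 
   B   C  D 
   C   E  F 
   D   G  H 
 * E   G  E 
   F   G  I 
   G   G  G 
   H   C  H 
   I   E  I 
(> = start, * = accepting)

start=A accept=E A-0->B A-1->A B-0->C B-1->D C-0->E C-1->F D-0->G D-1->H E-0->G E-1->E F-0->G F-1->I G-0->G G-1->G H-0->C H-1->H I-0->E I-1->I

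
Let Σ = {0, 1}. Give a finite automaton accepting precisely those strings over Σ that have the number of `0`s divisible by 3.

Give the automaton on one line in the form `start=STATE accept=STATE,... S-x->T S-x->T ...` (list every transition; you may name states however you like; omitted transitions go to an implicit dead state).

start=q0 accept=q0 q0-0->q1 q0-1->q0 q1-0->q2 q1-1->q1 q2-0->q0 q2-1->q2

Keep the running count of `0`s modulo 3: each `0` advances along the cycle q0 → q1 → q2 → q0 while other symbols loop. Accept at q0.
With 3 states:
        0   1  
>* q0   q1  q0 
   q1   q2  q1 
   q2   q0  q2 
(> = start, * = accepting)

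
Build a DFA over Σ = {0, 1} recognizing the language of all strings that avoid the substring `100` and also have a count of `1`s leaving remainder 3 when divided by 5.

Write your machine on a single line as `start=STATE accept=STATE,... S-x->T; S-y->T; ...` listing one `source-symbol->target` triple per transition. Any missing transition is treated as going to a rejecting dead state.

start=A; accept=G,H; A-0->A; A-1->B; B-0->C; B-1->D; C-0->E; C-1->D; D-0->F; D-1->G; E-0->E; E-1->E; F-0->E; F-1->G; G-0->H; G-1->I; H-0->E; H-1->I; I-0->J; I-1->K; J-0->E; J-1->K; K-0->L; K-1->B; L-0->E; L-1->B

Handle the two conditions separately and then intersect. One (4 states) tracks partial matches of the forbidden pattern `100`; the other (5 states) tracks the count of `1`s modulo 5. Each combined state is a pair, one component from each; accept when both components accept. After merging equivalent states the machine shrinks.
12 states suffice.
       0  1 
>  A   A  B 
   B   C  D 
   C   E  D 
   D   F  G 
   E   E  E 
   F   E  G 
 * G   H  I 
 * H   E  I 
   I   J  K 
   J   E  K 
   K   L  B 
   L   E  B 
(> = start, * = accepting)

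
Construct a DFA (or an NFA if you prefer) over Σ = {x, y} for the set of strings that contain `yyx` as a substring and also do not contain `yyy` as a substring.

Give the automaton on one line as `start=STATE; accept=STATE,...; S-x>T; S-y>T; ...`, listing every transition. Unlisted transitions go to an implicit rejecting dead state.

Build one automaton per condition and run them in lockstep. One (4 states) tracks whether and how much of `yyx` has been seen; the other (4 states) tracks partial matches of the forbidden pattern `yyy`. Each combined state is a pair, one component from each; accept when both components accept. Minimizing collapses redundant product states.
       x  y 
>  A   A  B 
   B   A  C 
   C   D  E 
 * D   D  F 
   E   E  E 
 * F   D  G 
 * G   D  E 
(> = start, * = accepting)

start=A; accept=D,F,G; A-x>A; A-y>B; B-x>A; B-y>C; C-x>D; C-y>E; D-x>D; D-y>F; E-x>E; E-y>E; F-x>D; F-y>G; G-x>D; G-y>E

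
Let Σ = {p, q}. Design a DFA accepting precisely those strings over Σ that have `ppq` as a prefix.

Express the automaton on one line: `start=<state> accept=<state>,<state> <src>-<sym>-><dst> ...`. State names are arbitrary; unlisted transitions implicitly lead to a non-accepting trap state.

Walk along `ppq` while the input agrees: from s0 take `p` to s1, and so on. Any deviation drops to the rejecting sink s4. Once s3 is reached the prefix is confirmed and every continuation is accepted.
A 5-state machine:
        p   q  
>  s0   s1  s4 
   s1   s2  s4 
   s2   s4  s3 
 * s3   s3  s3 
   s4   s4  s4 
(> = start, * = accepting)

start=s0 accept=s3 s0-p->s1 s0-q->s4 s1-p->s2 s1-q->s4 s2-p->s4 s2-q->s3 s3-p->s3 s3-q->s3 s4-p->s4 s4-q->s4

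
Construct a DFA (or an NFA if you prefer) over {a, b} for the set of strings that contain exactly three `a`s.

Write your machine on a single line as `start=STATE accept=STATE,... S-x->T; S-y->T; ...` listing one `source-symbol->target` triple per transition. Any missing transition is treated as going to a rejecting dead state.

start=q0; accept=q3; q0-a->q1; q0-b->q0; q1-a->q2; q1-b->q1; q2-a->q3; q2-b->q2; q3-a->q4; q3-b->q3; q4-a->q4; q4-b->q4

Count `a`s, saturating at 4: states q0 through q3 mean 0 through 3 `a`s seen; q4 means more than 3. Each `a` increments (capped at q4); other symbols loop. Accept from {q3}.
        a   b  
>  q0   q1  q0 
   q1   q2  q1 
   q2   q3  q2 
 * q3   q4  q3 
   q4   q4  q4 
(> = start, * = accepting)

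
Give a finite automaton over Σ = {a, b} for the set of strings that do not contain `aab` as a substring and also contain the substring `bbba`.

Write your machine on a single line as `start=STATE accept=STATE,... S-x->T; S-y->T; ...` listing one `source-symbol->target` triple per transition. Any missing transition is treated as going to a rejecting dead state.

Build one automaton per condition and run them in lockstep. One (4 states) tracks partial matches of the forbidden pattern `aab`; the other (5 states) tracks whether and how much of `bbba` has been seen. Each combined state is a pair, one component from each; accept when both components accept. After merging equivalent states the machine shrinks.
With 9 states:
        a   b  
>  q0   q1  q2 
   q1   q3  q2 
   q2   q1  q4 
   q3   q3  q3 
   q4   q1  q5 
   q5   q6  q5 
 * q6   q7  q8 
 * q7   q7  q3 
 * q8   q6  q8 
(> = start, * = accepting)

start=q0; accept=q6,q7,q8; q0-a->q1; q0-b->q2; q1-a->q3; q1-b->q2; q2-a->q1; q2-b->q4; q3-a->q3; q3-b->q3; q4-a->q1; q4-b->q5; q5-a->q6; q5-b->q5; q6-a->q7; q6-b->q8; q7-a->q7; q7-b->q3; q8-a->q6; q8-b->q8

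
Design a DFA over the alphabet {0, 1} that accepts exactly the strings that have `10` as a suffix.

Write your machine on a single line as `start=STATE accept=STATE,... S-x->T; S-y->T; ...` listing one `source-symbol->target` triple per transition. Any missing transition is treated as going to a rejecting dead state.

start=A; accept=C; A-0->A; A-1->B; B-0->C; B-1->B; C-0->A; C-1->B

Remember how much of `10` the current input suffix matches. State A means no match yet; B means the last symbol is `1`; C means the last 2 symbols are `10`. Only C accepts. On a mismatch, fall back to the longest proper suffix that is still a prefix of `10`.
       0  1 
>  A   A  B 
   B   C  B 
 * C   A  B 
(> = start, * = accepting)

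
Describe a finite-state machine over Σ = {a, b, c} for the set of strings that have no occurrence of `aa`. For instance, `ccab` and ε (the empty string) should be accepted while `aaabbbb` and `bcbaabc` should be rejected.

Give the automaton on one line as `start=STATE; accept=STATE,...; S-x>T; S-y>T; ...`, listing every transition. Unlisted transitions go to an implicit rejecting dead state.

start=q0; accept=q0,q1; q0-a>q1; q0-b>q0; q0-c>q0; q1-a>q2; q1-b>q0; q1-c>q0; q2-a>q2; q2-b>q2; q2-c>q2

Track partial matches of the forbidden pattern `aa`. State q2 is a dead state reached once `aa` has occurred; every other state accepts. q0 means no part of `aa` is currently matched.
With 3 states:
        a   b   c  
>* q0   q1  q0  q0 
 * q1   q2  q0  q0 
   q2   q2  q2  q2 
(> = start, * = accepting)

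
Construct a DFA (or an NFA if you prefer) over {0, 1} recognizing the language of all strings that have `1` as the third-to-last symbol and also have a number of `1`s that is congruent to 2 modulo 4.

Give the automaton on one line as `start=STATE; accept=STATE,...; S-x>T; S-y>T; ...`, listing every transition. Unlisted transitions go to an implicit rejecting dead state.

Handle the two conditions separately and then intersect. One (15 states) tracks the last 3 symbols read; the other (4 states) tracks the count of `1`s modulo 4. Each combined state is a pair, one component from each; accept when both components accept. Equivalent product states are then merged.
With 15 states:
          0    1  
>  s0     s0   s1 
   s1     s2   s3 
   s2     s4   s5 
   s3     s6   s7 
   s4     s4   s8 
 * s5     s9   s7 
 * s6    s10   s7 
   s7     s7  s11 
   s8     s9   s7 
   s9    s10   s7 
 * s10   s12   s7 
   s11    s0  s13 
   s12   s12   s7 
   s13    s2  s14 
 * s14    s6   s7 
(> = start, * = accepting)

start=s0; accept=s5,s6,s10,s14; s0-0>s0; s0-1>s1; s1-0>s2; s1-1>s3; s2-0>s4; s2-1>s5; s3-0>s6; s3-1>s7; s4-0>s4; s4-1>s8; s5-0>s9; s5-1>s7; s6-0>s10; s6-1>s7; s7-0>s7; s7-1>s11; s8-0>s9; s8-1>s7; s9-0>s10; s9-1>s7; s10-0>s12; s10-1>s7; s11-0>s0; s11-1>s13; s12-0>s12; s12-1>s7; s13-0>s2; s13-1>s14; s14-0>s6; s14-1>s7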